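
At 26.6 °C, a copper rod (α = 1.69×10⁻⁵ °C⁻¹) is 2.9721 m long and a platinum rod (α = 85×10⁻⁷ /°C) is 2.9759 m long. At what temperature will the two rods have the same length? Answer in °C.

T = 179.0 °C

L₁(1 + α₁ΔT) = L₂(1 + α₂ΔT) ⇒ ΔT = (L₂ − L₁)/(α₁L₁ − α₂L₂)
L₂ − L₁ = 2.9759 − 2.9721 = 3.80×10⁻³ m
α₁L₁ − α₂L₂ = 1.69×10⁻⁵×2.9721 − 85×10⁻⁷×2.9759 = 2.493334×10⁻⁵ m/K
ΔT = 3.80×10⁻³ / 2.493334×10⁻⁵ = 152.406 K
T = 26.6 + 152.406 = 179.006 °C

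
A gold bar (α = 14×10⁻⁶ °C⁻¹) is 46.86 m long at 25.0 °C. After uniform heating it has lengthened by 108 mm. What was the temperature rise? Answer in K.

ΔL = αL₀ΔT ⇒ ΔT = ΔL / (αL₀)
ΔT = 108×10⁻³ m / (14×10⁻⁶ × 46.86 m) = 164.62 K

ΔT = 165 K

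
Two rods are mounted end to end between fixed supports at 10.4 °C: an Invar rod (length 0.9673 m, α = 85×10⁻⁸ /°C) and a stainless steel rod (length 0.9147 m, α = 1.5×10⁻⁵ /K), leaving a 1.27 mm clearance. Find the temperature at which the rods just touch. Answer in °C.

Gap closes when ΔL₁ + ΔL₂ = 1.27 mm = 1.27×10⁻³ m
(α₁L₁ + α₂L₂)ΔT = g
α₁L₁ + α₂L₂ = 85×10⁻⁸×0.9673 + 1.5×10⁻⁵×0.9147 = 1.4542705×10⁻⁵ m/K
ΔT = 1.27×10⁻³ / 1.4542705×10⁻⁵ = 87.329 K
T = 10.4 + 87.329 = 97.729 °C

T = 97.7 °C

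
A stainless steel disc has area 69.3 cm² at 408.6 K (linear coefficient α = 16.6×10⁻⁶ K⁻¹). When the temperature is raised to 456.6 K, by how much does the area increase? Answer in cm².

Area coefficient ≈ 2α; |ΔT| = 48.0 K
ΔA = 2αA₀ΔT = 2(16.6×10⁻⁶)(69.3)(48.0) = 0.110 cm²

ΔA = 0.110 cm²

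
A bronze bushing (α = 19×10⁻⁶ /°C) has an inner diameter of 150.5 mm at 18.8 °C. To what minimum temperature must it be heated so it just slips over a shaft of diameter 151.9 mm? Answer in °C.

Required Δd = 151.9 − 150.5 = 1.4 mm
Δd = αd₀ΔT ⇒ ΔT = Δd/(αd₀) = 1.4 / (19×10⁻⁶ × 150.5) = 489.60 K
T_min = 18.8 + 489.60 = 508.40 °C

T = 508 °C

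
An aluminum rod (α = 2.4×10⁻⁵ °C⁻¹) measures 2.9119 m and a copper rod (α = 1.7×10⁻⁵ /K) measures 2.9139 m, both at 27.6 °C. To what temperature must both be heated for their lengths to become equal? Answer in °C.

T = 125.9 °C

Equal length when α₁L₁ΔT − α₂L₂ΔT = L₂ − L₁ = 2.00×10⁻³ m
α₁L₁ = 6.98856×10⁻⁵, α₂L₂ = 4.95363×10⁻⁵ → Δ(αL) = 2.03493×10⁻⁵ m/K
ΔT = 2.00×10⁻³ / 2.03493×10⁻⁵ = 98.283 K, so T = 27.6 + 98.283 = 125.883 °C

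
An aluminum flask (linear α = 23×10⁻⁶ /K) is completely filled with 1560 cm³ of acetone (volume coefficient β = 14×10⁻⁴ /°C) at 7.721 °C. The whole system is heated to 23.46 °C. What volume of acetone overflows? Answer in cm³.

The flask also expands: β_container ≈ 3α = 6.9×10⁻⁵ /K
Net overflow = V₀(β_liq − 3α_cont)ΔT
β − 3α = 1.40×10⁻³ − 6.9×10⁻⁵ = 1.331×10⁻³ /K; ΔT = 15.739 K
ΔV = 1560 × 1.331×10⁻³ × 15.739 = 32.7 cm³

32.7 cm³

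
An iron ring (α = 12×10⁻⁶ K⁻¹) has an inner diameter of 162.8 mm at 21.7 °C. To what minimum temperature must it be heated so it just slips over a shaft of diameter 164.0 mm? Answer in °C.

T = 636 °C

Required Δd = 164.0 − 162.8 = 1.2 mm
Δd = αd₀ΔT ⇒ ΔT = Δd/(αd₀) = 1.2 / (12×10⁻⁶ × 162.8) = 614.25 K
T_min = 21.7 + 614.25 = 635.95 °C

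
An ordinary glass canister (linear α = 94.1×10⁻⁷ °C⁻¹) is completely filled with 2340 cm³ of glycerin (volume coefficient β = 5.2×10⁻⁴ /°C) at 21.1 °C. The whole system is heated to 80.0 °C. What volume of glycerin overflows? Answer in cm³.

67.8 cm³

The canister also expands: β_container ≈ 3α = 2.823×10⁻⁵ /K
Net overflow = V₀(β_liq − 3α_cont)ΔT
β − 3α = 5.20×10⁻⁴ − 2.823×10⁻⁵ = 4.9177×10⁻⁴ /K; ΔT = 58.9 K
ΔV = 2340 × 4.9177×10⁻⁴ × 58.9 = 67.8 cm³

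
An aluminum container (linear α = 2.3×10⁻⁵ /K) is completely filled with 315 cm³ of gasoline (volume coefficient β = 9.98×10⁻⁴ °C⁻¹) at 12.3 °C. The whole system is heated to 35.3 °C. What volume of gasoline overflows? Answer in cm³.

6.73 cm³

The container also expands: β_container ≈ 3α = 6.9×10⁻⁵ /K
Net overflow = V₀(β_liq − 3α_cont)ΔT
β − 3α = 9.98×10⁻⁴ − 6.9×10⁻⁵ = 9.29×10⁻⁴ /K; ΔT = 23.0 K
ΔV = 315 × 9.29×10⁻⁴ × 23.0 = 6.73 cm³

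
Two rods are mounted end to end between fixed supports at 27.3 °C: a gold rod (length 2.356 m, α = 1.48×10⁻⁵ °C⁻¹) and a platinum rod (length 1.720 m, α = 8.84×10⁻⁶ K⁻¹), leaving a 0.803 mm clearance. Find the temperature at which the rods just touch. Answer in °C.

α₁L₁ = 3.48688×10⁻⁵ m/K, α₂L₂ = 1.52048×10⁻⁵ m/K → total 5.00736×10⁻⁵ m/K
ΔT = g/(α₁L₁+α₂L₂) = 8.03×10⁻⁴ / 5.00736×10⁻⁵ = 16.036 K
T = 27.3 + 16.036 = 43.336 °C

T = 43.3 °C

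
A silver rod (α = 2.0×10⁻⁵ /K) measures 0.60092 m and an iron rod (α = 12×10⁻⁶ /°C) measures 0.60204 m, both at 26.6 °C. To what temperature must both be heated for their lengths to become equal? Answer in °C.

L₁(1 + α₁ΔT) = L₂(1 + α₂ΔT) ⇒ ΔT = (L₂ − L₁)/(α₁L₁ − α₂L₂)
L₂ − L₁ = 0.60204 − 0.60092 = 1.12×10⁻³ m
α₁L₁ − α₂L₂ = 2.0×10⁻⁵×0.60092 − 12×10⁻⁶×0.60204 = 4.79392×10⁻⁶ m/K
ΔT = 1.12×10⁻³ / 4.79392×10⁻⁶ = 233.629 K
T = 26.6 + 233.629 = 260.229 °C

T = 260.2 °C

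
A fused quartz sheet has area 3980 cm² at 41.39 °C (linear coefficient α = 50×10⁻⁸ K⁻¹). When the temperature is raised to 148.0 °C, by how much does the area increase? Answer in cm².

Area coefficient ≈ 2α; |ΔT| = 106.61 K
ΔA = 2αA₀ΔT = 2(50×10⁻⁸)(3980)(106.61) = 0.424 cm²

ΔA = 0.424 cm²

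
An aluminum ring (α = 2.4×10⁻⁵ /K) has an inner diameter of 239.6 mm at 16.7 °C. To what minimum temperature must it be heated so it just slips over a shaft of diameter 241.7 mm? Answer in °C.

Required Δd = 241.7 − 239.6 = 2.1 mm
Δd = αd₀ΔT ⇒ ΔT = Δd/(αd₀) = 2.1 / (2.4×10⁻⁵ × 239.6) = 365.19 K
T_min = 16.7 + 365.19 = 381.89 °C

T = 382 °C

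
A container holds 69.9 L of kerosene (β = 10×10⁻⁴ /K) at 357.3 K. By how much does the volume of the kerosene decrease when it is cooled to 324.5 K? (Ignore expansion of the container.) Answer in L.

|ΔT| = |324.5 − 357.3| = 32.8 K
ΔV = βV₀ΔT = (10×10⁻⁴)(69.9)(32.8) = 2.29 L

ΔV = 2.29 L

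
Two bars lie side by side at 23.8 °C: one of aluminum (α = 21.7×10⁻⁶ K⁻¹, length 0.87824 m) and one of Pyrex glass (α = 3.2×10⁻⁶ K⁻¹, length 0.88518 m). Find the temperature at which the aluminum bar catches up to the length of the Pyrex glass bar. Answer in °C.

Equal length when α₁L₁ΔT − α₂L₂ΔT = L₂ − L₁ = 6.94×10⁻³ m
α₁L₁ = 1.9057808×10⁻⁵, α₂L₂ = 2.832576×10⁻⁶ → Δ(αL) = 1.6225232×10⁻⁵ m/K
ΔT = 6.94×10⁻³ / 1.6225232×10⁻⁵ = 427.729 K, so T = 23.8 + 427.729 = 451.529 °C

T = 451.5 °C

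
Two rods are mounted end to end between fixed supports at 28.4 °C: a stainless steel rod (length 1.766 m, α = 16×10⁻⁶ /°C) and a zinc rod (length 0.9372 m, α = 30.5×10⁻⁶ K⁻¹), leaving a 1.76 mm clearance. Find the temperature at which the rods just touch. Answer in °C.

Gap closes when ΔL₁ + ΔL₂ = 1.76 mm = 1.76×10⁻³ m
(α₁L₁ + α₂L₂)ΔT = g
α₁L₁ + α₂L₂ = 16×10⁻⁶×1.766 + 30.5×10⁻⁶×0.9372 = 5.68406×10⁻⁵ m/K
ΔT = 1.76×10⁻³ / 5.68406×10⁻⁵ = 30.964 K
T = 28.4 + 30.964 = 59.364 °C

T = 59.4 °C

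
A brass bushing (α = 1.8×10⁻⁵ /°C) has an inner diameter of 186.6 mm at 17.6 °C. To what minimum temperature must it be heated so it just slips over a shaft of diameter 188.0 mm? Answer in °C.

Required Δd = 188.0 − 186.6 = 1.4 mm
Δd = αd₀ΔT ⇒ ΔT = Δd/(αd₀) = 1.4 / (1.8×10⁻⁵ × 186.6) = 416.82 K
T_min = 17.6 + 416.82 = 434.42 °C

T = 434 °C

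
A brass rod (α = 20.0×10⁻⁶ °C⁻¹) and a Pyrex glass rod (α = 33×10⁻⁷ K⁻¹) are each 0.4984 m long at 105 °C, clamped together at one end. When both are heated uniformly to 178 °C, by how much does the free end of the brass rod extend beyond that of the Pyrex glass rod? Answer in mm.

ΔT = 73 K
brass: ΔL = 20.0×10⁻⁶ × 0.4984 m × 73 = 7.2766×10⁻⁴ m = 0.72766 mm
Pyrex glass: ΔL = 33×10⁻⁷ × 0.4984 m × 73 = 1.2006×10⁻⁴ m = 0.12006 mm
difference = 0.72766 − 0.12006 = 0.60760 mm

0.608 mm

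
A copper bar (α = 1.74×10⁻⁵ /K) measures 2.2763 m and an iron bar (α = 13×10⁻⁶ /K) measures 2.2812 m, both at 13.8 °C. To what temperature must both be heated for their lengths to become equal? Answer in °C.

T = 506.2 °C

L₁(1 + α₁ΔT) = L₂(1 + α₂ΔT) ⇒ ΔT = (L₂ − L₁)/(α₁L₁ − α₂L₂)
L₂ − L₁ = 2.2812 − 2.2763 = 4.90×10⁻³ m
α₁L₁ − α₂L₂ = 1.74×10⁻⁵×2.2763 − 13×10⁻⁶×2.2812 = 9.95202×10⁻⁶ m/K
ΔT = 4.90×10⁻³ / 9.95202×10⁻⁶ = 492.362 K
T = 13.8 + 492.362 = 506.162 °C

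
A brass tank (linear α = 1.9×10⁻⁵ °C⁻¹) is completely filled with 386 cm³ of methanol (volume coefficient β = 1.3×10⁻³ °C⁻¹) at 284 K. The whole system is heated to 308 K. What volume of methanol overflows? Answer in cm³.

The tank also expands: β_container ≈ 3α = 5.7×10⁻⁵ /K
Net overflow = V₀(β_liq − 3α_cont)ΔT
β − 3α = 1.30×10⁻³ − 5.7×10⁻⁵ = 1.243×10⁻³ /K; ΔT = 24 K
ΔV = 386 × 1.243×10⁻³ × 24 = 11.5 cm³

11.5 cm³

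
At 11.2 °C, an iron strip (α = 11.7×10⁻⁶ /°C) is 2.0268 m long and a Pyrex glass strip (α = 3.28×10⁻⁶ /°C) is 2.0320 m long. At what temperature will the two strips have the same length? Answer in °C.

T = 316.2 °C

Equal length when α₁L₁ΔT − α₂L₂ΔT = L₂ − L₁ = 5.20×10⁻³ m
α₁L₁ = 2.371356×10⁻⁵, α₂L₂ = 6.66496×10⁻⁶ → Δ(αL) = 1.70486×10⁻⁵ m/K
ΔT = 5.20×10⁻³ / 1.70486×10⁻⁵ = 305.010 K, so T = 11.2 + 305.010 = 316.210 °C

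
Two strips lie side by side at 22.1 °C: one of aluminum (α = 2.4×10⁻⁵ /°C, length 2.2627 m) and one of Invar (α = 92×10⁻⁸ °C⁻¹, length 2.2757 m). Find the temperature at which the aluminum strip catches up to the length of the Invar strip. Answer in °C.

T = 271.1 °C

Equal length when α₁L₁ΔT − α₂L₂ΔT = L₂ − L₁ = 1.30×10⁻² m
α₁L₁ = 5.43048×10⁻⁵, α₂L₂ = 2.093644×10⁻⁶ → Δ(αL) = 5.2211156×10⁻⁵ m/K
ΔT = 1.30×10⁻² / 5.2211156×10⁻⁵ = 248.989 K, so T = 22.1 + 248.989 = 271.089 °C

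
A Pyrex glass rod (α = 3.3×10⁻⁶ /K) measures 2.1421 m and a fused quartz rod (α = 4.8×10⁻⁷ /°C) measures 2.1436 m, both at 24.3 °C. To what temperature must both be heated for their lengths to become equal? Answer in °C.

Equal length when α₁L₁ΔT − α₂L₂ΔT = L₂ − L₁ = 1.50×10⁻³ m
α₁L₁ = 7.06893×10⁻⁶, α₂L₂ = 1.028928×10⁻⁶ → Δ(αL) = 6.040002×10⁻⁶ m/K
ΔT = 1.50×10⁻³ / 6.040002×10⁻⁶ = 248.344 K, so T = 24.3 + 248.344 = 272.644 °C

T = 272.6 °C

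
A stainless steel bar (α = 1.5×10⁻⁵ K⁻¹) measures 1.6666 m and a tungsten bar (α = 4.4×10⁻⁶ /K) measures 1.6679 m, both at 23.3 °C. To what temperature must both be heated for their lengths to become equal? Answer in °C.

T = 96.91 °C

L₁(1 + α₁ΔT) = L₂(1 + α₂ΔT) ⇒ ΔT = (L₂ − L₁)/(α₁L₁ − α₂L₂)
L₂ − L₁ = 1.6679 − 1.6666 = 1.30×10⁻³ m
α₁L₁ − α₂L₂ = 1.5×10⁻⁵×1.6666 − 4.4×10⁻⁶×1.6679 = 1.766024×10⁻⁵ m/K
ΔT = 1.30×10⁻³ / 1.766024×10⁻⁵ = 73.6117 K
T = 23.3 + 73.6117 = 96.9117 °C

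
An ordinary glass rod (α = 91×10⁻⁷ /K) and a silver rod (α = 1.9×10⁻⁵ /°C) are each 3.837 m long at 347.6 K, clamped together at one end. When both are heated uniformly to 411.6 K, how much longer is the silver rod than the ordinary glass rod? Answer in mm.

2.43 mm

ΔT = 64.0 K
ordinary glass: ΔL = 91×10⁻⁷ × 3.837 m × 64.0 = 2.2347×10⁻³ m = 2.2347 mm
silver: ΔL = 1.9×10⁻⁵ × 3.837 m × 64.0 = 4.6658×10⁻³ m = 4.6658 mm
difference = 4.6658 − 2.2347 = 2.4311 mm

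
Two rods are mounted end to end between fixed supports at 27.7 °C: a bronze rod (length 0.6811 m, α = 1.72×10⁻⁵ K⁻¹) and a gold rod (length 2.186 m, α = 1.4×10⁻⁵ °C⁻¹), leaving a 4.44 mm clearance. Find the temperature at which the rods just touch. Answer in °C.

α₁L₁ = 1.171492×10⁻⁵ m/K, α₂L₂ = 3.0604×10⁻⁵ m/K → total 4.231892×10⁻⁵ m/K
ΔT = g/(α₁L₁+α₂L₂) = 4.44×10⁻³ / 4.231892×10⁻⁵ = 104.92 K
T = 27.7 + 104.92 = 132.62 °C

T = 133 °C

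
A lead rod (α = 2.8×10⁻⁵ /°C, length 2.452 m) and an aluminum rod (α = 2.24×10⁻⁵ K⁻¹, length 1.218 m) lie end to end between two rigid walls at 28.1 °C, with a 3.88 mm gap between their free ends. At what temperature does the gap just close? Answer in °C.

α₁L₁ = 6.8656×10⁻⁵ m/K, α₂L₂ = 2.72832×10⁻⁵ m/K → total 9.59392×10⁻⁵ m/K
ΔT = g/(α₁L₁+α₂L₂) = 3.88×10⁻³ / 9.59392×10⁻⁵ = 40.442 K
T = 28.1 + 40.442 = 68.542 °C

T = 68.5 °C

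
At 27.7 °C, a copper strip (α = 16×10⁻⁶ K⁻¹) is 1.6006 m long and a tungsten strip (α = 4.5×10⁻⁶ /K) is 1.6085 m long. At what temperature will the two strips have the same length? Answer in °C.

L₁(1 + α₁ΔT) = L₂(1 + α₂ΔT) ⇒ ΔT = (L₂ − L₁)/(α₁L₁ − α₂L₂)
L₂ − L₁ = 1.6085 − 1.6006 = 7.90×10⁻³ m
α₁L₁ − α₂L₂ = 16×10⁻⁶×1.6006 − 4.5×10⁻⁶×1.6085 = 1.837135×10⁻⁵ m/K
ΔT = 7.90×10⁻³ / 1.837135×10⁻⁵ = 430.017 K
T = 27.7 + 430.017 = 457.717 °C

T = 457.7 °C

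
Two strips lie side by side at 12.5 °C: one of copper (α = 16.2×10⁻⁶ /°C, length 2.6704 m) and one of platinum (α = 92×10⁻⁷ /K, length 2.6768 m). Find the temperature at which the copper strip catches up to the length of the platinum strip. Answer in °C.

T = 356.0 °C

L₁(1 + α₁ΔT) = L₂(1 + α₂ΔT) ⇒ ΔT = (L₂ − L₁)/(α₁L₁ − α₂L₂)
L₂ − L₁ = 2.6768 − 2.6704 = 6.40×10⁻³ m
α₁L₁ − α₂L₂ = 16.2×10⁻⁶×2.6704 − 92×10⁻⁷×2.6768 = 1.863392×10⁻⁵ m/K
ΔT = 6.40×10⁻³ / 1.863392×10⁻⁵ = 343.460 K
T = 12.5 + 343.460 = 355.960 °C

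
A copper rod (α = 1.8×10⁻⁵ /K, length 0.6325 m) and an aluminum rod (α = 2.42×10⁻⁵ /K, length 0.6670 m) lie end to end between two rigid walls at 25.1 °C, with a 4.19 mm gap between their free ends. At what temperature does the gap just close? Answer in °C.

Gap closes when ΔL₁ + ΔL₂ = 4.19 mm = 4.19×10⁻³ m
(α₁L₁ + α₂L₂)ΔT = g
α₁L₁ + α₂L₂ = 1.8×10⁻⁵×0.6325 + 2.42×10⁻⁵×0.6670 = 2.75264×10⁻⁵ m/K
ΔT = 4.19×10⁻³ / 2.75264×10⁻⁵ = 152.22 K
T = 25.1 + 152.22 = 177.32 °C

T = 177 °C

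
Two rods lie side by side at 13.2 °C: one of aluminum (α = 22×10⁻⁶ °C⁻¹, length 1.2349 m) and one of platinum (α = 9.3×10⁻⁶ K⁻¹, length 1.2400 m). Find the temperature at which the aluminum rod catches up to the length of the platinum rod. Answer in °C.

L₁(1 + α₁ΔT) = L₂(1 + α₂ΔT) ⇒ ΔT = (L₂ − L₁)/(α₁L₁ − α₂L₂)
L₂ − L₁ = 1.2400 − 1.2349 = 5.10×10⁻³ m
α₁L₁ − α₂L₂ = 22×10⁻⁶×1.2349 − 9.3×10⁻⁶×1.2400 = 1.56358×10⁻⁵ m/K
ΔT = 5.10×10⁻³ / 1.56358×10⁻⁵ = 326.175 K
T = 13.2 + 326.175 = 339.375 °C

T = 339.4 °C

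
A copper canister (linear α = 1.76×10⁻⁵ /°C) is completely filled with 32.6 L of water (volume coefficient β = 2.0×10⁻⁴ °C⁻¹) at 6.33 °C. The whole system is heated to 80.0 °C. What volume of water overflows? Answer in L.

0.354 L

The canister also expands: β_container ≈ 3α = 5.28×10⁻⁵ /K
Net overflow = V₀(β_liq − 3α_cont)ΔT
β − 3α = 2.00×10⁻⁴ − 5.28×10⁻⁵ = 1.472×10⁻⁴ /K; ΔT = 73.67 K
ΔV = 32.6 × 1.472×10⁻⁴ × 73.67 = 0.354 L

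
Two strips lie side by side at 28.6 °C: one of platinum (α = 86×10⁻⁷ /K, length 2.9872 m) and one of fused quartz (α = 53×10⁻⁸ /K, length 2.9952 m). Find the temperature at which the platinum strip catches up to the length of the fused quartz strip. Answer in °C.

T = 360.5 °C

L₁(1 + α₁ΔT) = L₂(1 + α₂ΔT) ⇒ ΔT = (L₂ − L₁)/(α₁L₁ − α₂L₂)
L₂ − L₁ = 2.9952 − 2.9872 = 8.00×10⁻³ m
α₁L₁ − α₂L₂ = 86×10⁻⁷×2.9872 − 53×10⁻⁸×2.9952 = 2.4102464×10⁻⁵ m/K
ΔT = 8.00×10⁻³ / 2.4102464×10⁻⁵ = 331.916 K
T = 28.6 + 331.916 = 360.516 °C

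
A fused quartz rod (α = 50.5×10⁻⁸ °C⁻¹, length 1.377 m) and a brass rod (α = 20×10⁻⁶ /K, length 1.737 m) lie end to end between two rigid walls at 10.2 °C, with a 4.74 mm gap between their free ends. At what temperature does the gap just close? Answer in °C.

Gap closes when ΔL₁ + ΔL₂ = 4.74 mm = 4.74×10⁻³ m
(α₁L₁ + α₂L₂)ΔT = g
α₁L₁ + α₂L₂ = 50.5×10⁻⁸×1.377 + 20×10⁻⁶×1.737 = 3.5435385×10⁻⁵ m/K
ΔT = 4.74×10⁻³ / 3.5435385×10⁻⁵ = 133.76 K
T = 10.2 + 133.76 = 143.96 °C

T = 144 °C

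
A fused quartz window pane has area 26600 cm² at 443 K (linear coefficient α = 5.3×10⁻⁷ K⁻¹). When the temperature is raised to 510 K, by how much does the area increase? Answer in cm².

ΔA = 1.89 cm²

Area coefficient ≈ 2α; |ΔT| = 67 K
ΔA = 2αA₀ΔT = 2(5.3×10⁻⁷)(26600)(67) = 1.89 cm²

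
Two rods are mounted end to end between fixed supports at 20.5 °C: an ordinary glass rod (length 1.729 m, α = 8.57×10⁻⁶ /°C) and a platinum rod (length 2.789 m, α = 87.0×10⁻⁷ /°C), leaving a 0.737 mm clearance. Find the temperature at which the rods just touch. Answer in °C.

α₁L₁ = 1.481753×10⁻⁵ m/K, α₂L₂ = 2.42643×10⁻⁵ m/K → total 3.908183×10⁻⁵ m/K
ΔT = g/(α₁L₁+α₂L₂) = 7.37×10⁻⁴ / 3.908183×10⁻⁵ = 18.858 K
T = 20.5 + 18.858 = 39.358 °C

T = 39.4 °C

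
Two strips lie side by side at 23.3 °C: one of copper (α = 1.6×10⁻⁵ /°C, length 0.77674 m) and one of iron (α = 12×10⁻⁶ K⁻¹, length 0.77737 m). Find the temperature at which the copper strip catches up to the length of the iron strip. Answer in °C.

L₁(1 + α₁ΔT) = L₂(1 + α₂ΔT) ⇒ ΔT = (L₂ − L₁)/(α₁L₁ − α₂L₂)
L₂ − L₁ = 0.77737 − 0.77674 = 6.30×10⁻⁴ m
α₁L₁ − α₂L₂ = 1.6×10⁻⁵×0.77674 − 12×10⁻⁶×0.77737 = 3.0994×10⁻⁶ m/K
ΔT = 6.30×10⁻⁴ / 3.0994×10⁻⁶ = 203.265 K
T = 23.3 + 203.265 = 226.565 °C

T = 226.6 °C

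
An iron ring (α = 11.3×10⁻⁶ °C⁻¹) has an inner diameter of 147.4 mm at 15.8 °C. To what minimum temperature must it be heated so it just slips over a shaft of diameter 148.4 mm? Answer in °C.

Required Δd = 148.4 − 147.4 = 1.0 mm
Δd = αd₀ΔT ⇒ ΔT = Δd/(αd₀) = 1.0 / (11.3×10⁻⁶ × 147.4) = 600.38 K
T_min = 15.8 + 600.38 = 616.18 °C

T = 616 °C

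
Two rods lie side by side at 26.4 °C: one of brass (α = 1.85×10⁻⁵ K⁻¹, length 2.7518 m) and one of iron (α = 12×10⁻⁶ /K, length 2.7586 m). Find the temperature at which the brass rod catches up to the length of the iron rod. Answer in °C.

L₁(1 + α₁ΔT) = L₂(1 + α₂ΔT) ⇒ ΔT = (L₂ − L₁)/(α₁L₁ − α₂L₂)
L₂ − L₁ = 2.7586 − 2.7518 = 6.80×10⁻³ m
α₁L₁ − α₂L₂ = 1.85×10⁻⁵×2.7518 − 12×10⁻⁶×2.7586 = 1.78051×10⁻⁵ m/K
ΔT = 6.80×10⁻³ / 1.78051×10⁻⁵ = 381.913 K
T = 26.4 + 381.913 = 408.313 °C

T = 408.3 °C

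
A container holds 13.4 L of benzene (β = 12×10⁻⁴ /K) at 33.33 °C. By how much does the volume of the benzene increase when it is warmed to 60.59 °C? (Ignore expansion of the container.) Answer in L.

|ΔT| = |60.59 − 33.33| = 27.26 K
ΔV = βV₀ΔT = (12×10⁻⁴)(13.4)(27.26) = 0.438 L

ΔV = 0.438 L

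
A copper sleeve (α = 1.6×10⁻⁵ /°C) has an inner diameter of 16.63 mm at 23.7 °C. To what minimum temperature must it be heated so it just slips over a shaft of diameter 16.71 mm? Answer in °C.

T = 324 °C

Required Δd = 16.71 − 16.63 = 0.08 mm
Δd = αd₀ΔT ⇒ ΔT = Δd/(αd₀) = 0.08 / (1.6×10⁻⁵ × 16.63) = 300.66 K
T_min = 23.7 + 300.66 = 324.36 °C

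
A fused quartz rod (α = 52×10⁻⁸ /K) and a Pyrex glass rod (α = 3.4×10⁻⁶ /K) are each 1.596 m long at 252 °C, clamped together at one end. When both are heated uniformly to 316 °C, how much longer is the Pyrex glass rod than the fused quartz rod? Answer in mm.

ΔT = 64 K
fused quartz: ΔL = 52×10⁻⁸ × 1.596 m × 64 = 5.3115×10⁻⁵ m = 0.053115 mm
Pyrex glass: ΔL = 3.4×10⁻⁶ × 1.596 m × 64 = 3.4729×10⁻⁴ m = 0.34729 mm
difference = 0.34729 − 0.053115 = 0.294175 mm

0.294 mm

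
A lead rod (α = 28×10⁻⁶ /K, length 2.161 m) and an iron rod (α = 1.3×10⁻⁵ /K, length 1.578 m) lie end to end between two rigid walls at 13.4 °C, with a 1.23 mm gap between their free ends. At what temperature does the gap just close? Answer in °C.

T = 28.6 °C

α₁L₁ = 6.0508×10⁻⁵ m/K, α₂L₂ = 2.0514×10⁻⁵ m/K → total 8.1022×10⁻⁵ m/K
ΔT = g/(α₁L₁+α₂L₂) = 1.23×10⁻³ / 8.1022×10⁻⁵ = 15.181 K
T = 13.4 + 15.181 = 28.581 °C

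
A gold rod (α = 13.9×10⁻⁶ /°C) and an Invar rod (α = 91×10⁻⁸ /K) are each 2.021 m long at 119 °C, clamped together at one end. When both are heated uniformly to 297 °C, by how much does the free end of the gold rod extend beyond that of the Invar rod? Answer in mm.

4.67 mm

ΔT = 178 K
gold: ΔL = 13.9×10⁻⁶ × 2.021 m × 178 = 5.0004×10⁻³ m = 5.0004 mm
Invar: ΔL = 91×10⁻⁸ × 2.021 m × 178 = 3.2736×10⁻⁴ m = 0.32736 mm
difference = 5.0004 − 0.32736 = 4.67304 mm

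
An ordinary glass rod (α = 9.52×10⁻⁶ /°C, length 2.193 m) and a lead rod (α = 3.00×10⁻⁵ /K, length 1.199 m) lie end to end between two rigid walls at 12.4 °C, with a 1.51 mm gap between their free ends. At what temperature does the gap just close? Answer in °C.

α₁L₁ = 2.087736×10⁻⁵ m/K, α₂L₂ = 3.597×10⁻⁵ m/K → total 5.684736×10⁻⁵ m/K
ΔT = g/(α₁L₁+α₂L₂) = 1.51×10⁻³ / 5.684736×10⁻⁵ = 26.562 K
T = 12.4 + 26.562 = 38.962 °C

T = 39.0 °C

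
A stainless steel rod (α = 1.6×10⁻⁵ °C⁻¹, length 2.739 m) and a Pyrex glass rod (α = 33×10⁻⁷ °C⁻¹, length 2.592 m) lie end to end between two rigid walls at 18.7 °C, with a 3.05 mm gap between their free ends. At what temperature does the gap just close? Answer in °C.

T = 76.9 °C

Gap closes when ΔL₁ + ΔL₂ = 3.05 mm = 3.05×10⁻³ m
(α₁L₁ + α₂L₂)ΔT = g
α₁L₁ + α₂L₂ = 1.6×10⁻⁵×2.739 + 33×10⁻⁷×2.592 = 5.23776×10⁻⁵ m/K
ΔT = 3.05×10⁻³ / 5.23776×10⁻⁵ = 58.231 K
T = 18.7 + 58.231 = 76.931 °C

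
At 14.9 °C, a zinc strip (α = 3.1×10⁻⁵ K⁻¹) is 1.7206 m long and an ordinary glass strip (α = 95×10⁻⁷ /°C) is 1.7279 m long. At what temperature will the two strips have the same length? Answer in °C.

L₁(1 + α₁ΔT) = L₂(1 + α₂ΔT) ⇒ ΔT = (L₂ − L₁)/(α₁L₁ − α₂L₂)
L₂ − L₁ = 1.7279 − 1.7206 = 7.30×10⁻³ m
α₁L₁ − α₂L₂ = 3.1×10⁻⁵×1.7206 − 95×10⁻⁷×1.7279 = 3.692355×10⁻⁵ m/K
ΔT = 7.30×10⁻³ / 3.692355×10⁻⁵ = 197.706 K
T = 14.9 + 197.706 = 212.606 °C

T = 212.6 °C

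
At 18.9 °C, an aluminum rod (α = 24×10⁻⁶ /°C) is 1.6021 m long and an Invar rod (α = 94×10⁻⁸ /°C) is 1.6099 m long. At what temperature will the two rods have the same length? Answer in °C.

T = 230.1 °C

Equal length when α₁L₁ΔT − α₂L₂ΔT = L₂ − L₁ = 7.80×10⁻³ m
α₁L₁ = 3.84504×10⁻⁵, α₂L₂ = 1.513306×10⁻⁶ → Δ(αL) = 3.6937094×10⁻⁵ m/K
ΔT = 7.80×10⁻³ / 3.6937094×10⁻⁵ = 211.170 K, so T = 18.9 + 211.170 = 230.070 °C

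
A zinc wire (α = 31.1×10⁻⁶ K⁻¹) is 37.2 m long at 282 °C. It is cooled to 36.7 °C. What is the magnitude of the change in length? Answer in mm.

|ΔT| = |36.7 − 282| = 245.3 K
ΔL = αL₀ΔT = (31.1×10⁻⁶)(37.2)(245.3) = 2.84×10⁻¹ m

ΔL = 284 mm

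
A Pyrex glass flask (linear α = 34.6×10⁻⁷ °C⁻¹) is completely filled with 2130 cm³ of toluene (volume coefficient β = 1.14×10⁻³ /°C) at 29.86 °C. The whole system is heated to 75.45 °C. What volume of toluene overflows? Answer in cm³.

The flask also expands: β_container ≈ 3α = 1.038×10⁻⁵ /K
Net overflow = V₀(β_liq − 3α_cont)ΔT
β − 3α = 1.14×10⁻³ − 1.038×10⁻⁵ = 1.12962×10⁻³ /K; ΔT = 45.59 K
ΔV = 2130 × 1.12962×10⁻³ × 45.59 = 110 cm³

110 cm³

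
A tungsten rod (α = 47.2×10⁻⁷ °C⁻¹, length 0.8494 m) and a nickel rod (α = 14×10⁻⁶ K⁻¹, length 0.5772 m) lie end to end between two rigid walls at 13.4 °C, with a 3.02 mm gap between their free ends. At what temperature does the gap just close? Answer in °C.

T = 263 °C

Gap closes when ΔL₁ + ΔL₂ = 3.02 mm = 3.02×10⁻³ m
(α₁L₁ + α₂L₂)ΔT = g
α₁L₁ + α₂L₂ = 47.2×10⁻⁷×0.8494 + 14×10⁻⁶×0.5772 = 1.2089968×10⁻⁵ m/K
ΔT = 3.02×10⁻³ / 1.2089968×10⁻⁵ = 249.79 K
T = 13.4 + 249.79 = 263.19 °C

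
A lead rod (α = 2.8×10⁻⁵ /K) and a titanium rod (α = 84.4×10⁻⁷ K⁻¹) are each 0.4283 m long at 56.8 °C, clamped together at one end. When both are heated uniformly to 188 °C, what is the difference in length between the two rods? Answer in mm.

1.10 mm

ΔT = 131.2 K
lead: ΔL = 2.8×10⁻⁵ × 0.4283 m × 131.2 = 1.5734×10⁻³ m = 1.5734 mm
titanium: ΔL = 84.4×10⁻⁷ × 0.4283 m × 131.2 = 4.7427×10⁻⁴ m = 0.47427 mm
difference = 1.5734 − 0.47427 = 1.09913 mm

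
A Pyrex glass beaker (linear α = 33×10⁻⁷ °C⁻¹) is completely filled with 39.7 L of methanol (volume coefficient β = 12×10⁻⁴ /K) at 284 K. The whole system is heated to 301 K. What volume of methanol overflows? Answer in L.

The beaker also expands: β_container ≈ 3α = 9.9×10⁻⁶ /K
Net overflow = V₀(β_liq − 3α_cont)ΔT
β − 3α = 1.20×10⁻³ − 9.9×10⁻⁶ = 1.1901×10⁻³ /K; ΔT = 17 K
ΔV = 39.7 × 1.1901×10⁻³ × 17 = 0.803 L

0.803 L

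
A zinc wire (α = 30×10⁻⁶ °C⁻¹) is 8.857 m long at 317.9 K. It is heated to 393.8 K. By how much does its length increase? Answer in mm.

ΔL = 20.2 mm

|ΔT| = |393.8 − 317.9| = 75.9 K
ΔL = αL₀ΔT = (30×10⁻⁶)(8.857)(75.9) = 2.02×10⁻² m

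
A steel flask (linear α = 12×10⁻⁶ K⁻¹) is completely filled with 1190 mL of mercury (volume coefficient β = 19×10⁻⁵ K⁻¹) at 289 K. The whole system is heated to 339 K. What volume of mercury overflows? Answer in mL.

The flask also expands: β_container ≈ 3α = 3.6×10⁻⁵ /K
Net overflow = V₀(β_liq − 3α_cont)ΔT
β − 3α = 1.90×10⁻⁴ − 3.6×10⁻⁵ = 1.54×10⁻⁴ /K; ΔT = 50 K
ΔV = 1190 × 1.54×10⁻⁴ × 50 = 9.16 mL

9.16 mL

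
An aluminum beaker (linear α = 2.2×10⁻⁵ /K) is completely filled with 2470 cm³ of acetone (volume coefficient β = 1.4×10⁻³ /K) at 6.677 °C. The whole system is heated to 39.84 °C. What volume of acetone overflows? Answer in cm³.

109 cm³

The beaker also expands: β_container ≈ 3α = 6.6×10⁻⁵ /K
Net overflow = V₀(β_liq − 3α_cont)ΔT
β − 3α = 1.40×10⁻³ − 6.6×10⁻⁵ = 1.334×10⁻³ /K; ΔT = 33.163 K
ΔV = 2470 × 1.334×10⁻³ × 33.163 = 109 cm³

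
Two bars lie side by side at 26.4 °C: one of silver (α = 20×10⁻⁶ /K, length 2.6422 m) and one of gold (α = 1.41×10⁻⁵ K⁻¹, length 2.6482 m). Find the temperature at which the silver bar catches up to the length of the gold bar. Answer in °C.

Equal length when α₁L₁ΔT − α₂L₂ΔT = L₂ − L₁ = 6.00×10⁻³ m
α₁L₁ = 5.2844×10⁻⁵, α₂L₂ = 3.733962×10⁻⁵ → Δ(αL) = 1.550438×10⁻⁵ m/K
ΔT = 6.00×10⁻³ / 1.550438×10⁻⁵ = 386.987 K, so T = 26.4 + 386.987 = 413.387 °C

T = 413.4 °C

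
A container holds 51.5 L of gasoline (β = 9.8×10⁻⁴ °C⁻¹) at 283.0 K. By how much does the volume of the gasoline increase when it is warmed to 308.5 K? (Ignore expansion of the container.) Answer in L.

|ΔT| = |308.5 − 283.0| = 25.5 K
ΔV = βV₀ΔT = (9.8×10⁻⁴)(51.5)(25.5) = 1.29 L

ΔV = 1.29 L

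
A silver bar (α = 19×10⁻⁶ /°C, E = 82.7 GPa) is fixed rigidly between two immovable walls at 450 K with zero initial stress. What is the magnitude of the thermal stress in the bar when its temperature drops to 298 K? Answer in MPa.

σ = 239 MPa

Fully constrained: the free strain ε = αΔT is blocked, so σ = Eε = EαΔT.
|ΔT| = 152 K
σ = 82.7×10⁹ × 19×10⁻⁶ × 152 = 2.39×10⁸ Pa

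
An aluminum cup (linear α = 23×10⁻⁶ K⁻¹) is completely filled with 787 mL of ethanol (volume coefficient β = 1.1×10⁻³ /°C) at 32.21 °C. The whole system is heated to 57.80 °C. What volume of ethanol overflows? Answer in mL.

20.8 mL

The cup also expands: β_container ≈ 3α = 6.9×10⁻⁵ /K
Net overflow = V₀(β_liq − 3α_cont)ΔT
β − 3α = 1.10×10⁻³ − 6.9×10⁻⁵ = 1.031×10⁻³ /K; ΔT = 25.59 K
ΔV = 787 × 1.031×10⁻³ × 25.59 = 20.8 mL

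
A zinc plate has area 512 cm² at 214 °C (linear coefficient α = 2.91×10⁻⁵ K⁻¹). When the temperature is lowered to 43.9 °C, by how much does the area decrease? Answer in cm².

ΔA = 5.07 cm²

Area coefficient ≈ 2α; |ΔT| = 170.1 K
ΔA = 2αA₀ΔT = 2(2.91×10⁻⁵)(512)(170.1) = 5.07 cm²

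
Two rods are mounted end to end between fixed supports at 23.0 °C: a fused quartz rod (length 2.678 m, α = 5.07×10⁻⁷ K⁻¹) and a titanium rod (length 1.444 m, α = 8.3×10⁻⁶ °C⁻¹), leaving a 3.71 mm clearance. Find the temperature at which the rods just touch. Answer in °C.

T = 301 °C

Gap closes when ΔL₁ + ΔL₂ = 3.71 mm = 3.71×10⁻³ m
(α₁L₁ + α₂L₂)ΔT = g
α₁L₁ + α₂L₂ = 5.07×10⁻⁷×2.678 + 8.3×10⁻⁶×1.444 = 1.3342946×10⁻⁵ m/K
ΔT = 3.71×10⁻³ / 1.3342946×10⁻⁵ = 278.05 K
T = 23.0 + 278.05 = 301.05 °C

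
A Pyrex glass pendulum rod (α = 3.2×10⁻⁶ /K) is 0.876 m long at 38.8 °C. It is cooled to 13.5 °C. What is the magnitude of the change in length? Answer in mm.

|ΔT| = |13.5 − 38.8| = 25.3 K
ΔL = αL₀ΔT = (3.2×10⁻⁶)(0.876)(25.3) = 7.09×10⁻⁵ m

ΔL = 0.0709 mm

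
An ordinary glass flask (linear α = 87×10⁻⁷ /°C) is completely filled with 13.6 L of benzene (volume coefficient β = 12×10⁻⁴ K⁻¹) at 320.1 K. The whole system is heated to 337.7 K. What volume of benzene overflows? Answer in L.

The flask also expands: β_container ≈ 3α = 2.61×10⁻⁵ /K
Net overflow = V₀(β_liq − 3α_cont)ΔT
β − 3α = 1.20×10⁻³ − 2.61×10⁻⁵ = 1.1739×10⁻³ /K; ΔT = 17.6 K
ΔV = 13.6 × 1.1739×10⁻³ × 17.6 = 0.281 L

0.281 L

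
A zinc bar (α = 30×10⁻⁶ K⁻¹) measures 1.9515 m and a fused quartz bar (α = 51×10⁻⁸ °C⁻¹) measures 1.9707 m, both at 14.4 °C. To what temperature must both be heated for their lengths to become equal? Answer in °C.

L₁(1 + α₁ΔT) = L₂(1 + α₂ΔT) ⇒ ΔT = (L₂ − L₁)/(α₁L₁ − α₂L₂)
L₂ − L₁ = 1.9707 − 1.9515 = 1.92×10⁻² m
α₁L₁ − α₂L₂ = 30×10⁻⁶×1.9515 − 51×10⁻⁸×1.9707 = 5.7539943×10⁻⁵ m/K
ΔT = 1.92×10⁻² / 5.7539943×10⁻⁵ = 333.681 K
T = 14.4 + 333.681 = 348.081 °C

T = 348.1 °C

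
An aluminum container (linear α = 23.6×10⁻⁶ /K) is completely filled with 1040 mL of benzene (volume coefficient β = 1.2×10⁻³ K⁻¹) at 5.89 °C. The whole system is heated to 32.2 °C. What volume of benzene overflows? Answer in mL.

30.9 mL

The container also expands: β_container ≈ 3α = 7.08×10⁻⁵ /K
Net overflow = V₀(β_liq − 3α_cont)ΔT
β − 3α = 1.20×10⁻³ − 7.08×10⁻⁵ = 1.1292×10⁻³ /K; ΔT = 26.31 K
ΔV = 1040 × 1.1292×10⁻³ × 26.31 = 30.9 mL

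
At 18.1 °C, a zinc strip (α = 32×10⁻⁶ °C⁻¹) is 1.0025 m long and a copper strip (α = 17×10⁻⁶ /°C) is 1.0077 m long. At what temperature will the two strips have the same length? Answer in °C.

T = 365.9 °C

L₁(1 + α₁ΔT) = L₂(1 + α₂ΔT) ⇒ ΔT = (L₂ − L₁)/(α₁L₁ − α₂L₂)
L₂ − L₁ = 1.0077 − 1.0025 = 5.20×10⁻³ m
α₁L₁ − α₂L₂ = 32×10⁻⁶×1.0025 − 17×10⁻⁶×1.0077 = 1.49491×10⁻⁵ m/K
ΔT = 5.20×10⁻³ / 1.49491×10⁻⁵ = 347.847 K
T = 18.1 + 347.847 = 365.947 °C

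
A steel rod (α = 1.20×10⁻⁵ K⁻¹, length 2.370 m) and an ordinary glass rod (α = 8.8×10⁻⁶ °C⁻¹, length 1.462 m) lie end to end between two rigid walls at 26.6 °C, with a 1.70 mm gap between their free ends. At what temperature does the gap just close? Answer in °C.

Gap closes when ΔL₁ + ΔL₂ = 1.70 mm = 1.70×10⁻³ m
(α₁L₁ + α₂L₂)ΔT = g
α₁L₁ + α₂L₂ = 1.20×10⁻⁵×2.370 + 8.8×10⁻⁶×1.462 = 4.13056×10⁻⁵ m/K
ΔT = 1.70×10⁻³ / 4.13056×10⁻⁵ = 41.157 K
T = 26.6 + 41.157 = 67.757 °C

T = 67.8 °C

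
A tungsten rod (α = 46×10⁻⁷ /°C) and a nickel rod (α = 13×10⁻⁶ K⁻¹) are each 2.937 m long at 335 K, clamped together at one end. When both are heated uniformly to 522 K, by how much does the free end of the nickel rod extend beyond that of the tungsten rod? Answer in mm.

4.61 mm

ΔT = 187 K
tungsten: ΔL = 46×10⁻⁷ × 2.937 m × 187 = 2.5264×10⁻³ m = 2.5264 mm
nickel: ΔL = 13×10⁻⁶ × 2.937 m × 187 = 7.1398×10⁻³ m = 7.1398 mm
difference = 7.1398 − 2.5264 = 4.6134 mm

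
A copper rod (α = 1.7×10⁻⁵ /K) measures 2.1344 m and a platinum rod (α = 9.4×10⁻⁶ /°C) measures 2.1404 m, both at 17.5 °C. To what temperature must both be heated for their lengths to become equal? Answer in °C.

Equal length when α₁L₁ΔT − α₂L₂ΔT = L₂ − L₁ = 6.00×10⁻³ m
α₁L₁ = 3.62848×10⁻⁵, α₂L₂ = 2.011976×10⁻⁵ → Δ(αL) = 1.616504×10⁻⁵ m/K
ΔT = 6.00×10⁻³ / 1.616504×10⁻⁵ = 371.171 K, so T = 17.5 + 371.171 = 388.671 °C

T = 388.7 °C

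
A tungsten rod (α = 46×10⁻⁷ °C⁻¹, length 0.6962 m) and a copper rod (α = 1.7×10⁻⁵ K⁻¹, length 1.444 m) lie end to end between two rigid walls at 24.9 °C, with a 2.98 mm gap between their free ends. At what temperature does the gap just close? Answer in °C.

T = 132 °C

α₁L₁ = 3.20252×10⁻⁶ m/K, α₂L₂ = 2.4548×10⁻⁵ m/K → total 2.775052×10⁻⁵ m/K
ΔT = g/(α₁L₁+α₂L₂) = 2.98×10⁻³ / 2.775052×10⁻⁵ = 107.39 K
T = 24.9 + 107.39 = 132.29 °C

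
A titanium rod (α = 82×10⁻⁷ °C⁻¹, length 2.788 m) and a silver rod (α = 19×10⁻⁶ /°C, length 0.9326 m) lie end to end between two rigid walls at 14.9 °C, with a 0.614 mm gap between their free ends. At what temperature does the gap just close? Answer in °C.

Gap closes when ΔL₁ + ΔL₂ = 0.614 mm = 6.14×10⁻⁴ m
(α₁L₁ + α₂L₂)ΔT = g
α₁L₁ + α₂L₂ = 82×10⁻⁷×2.788 + 19×10⁻⁶×0.9326 = 4.0581×10⁻⁵ m/K
ΔT = 6.14×10⁻⁴ / 4.0581×10⁻⁵ = 15.130 K
T = 14.9 + 15.130 = 30.030 °C

T = 30.0 °C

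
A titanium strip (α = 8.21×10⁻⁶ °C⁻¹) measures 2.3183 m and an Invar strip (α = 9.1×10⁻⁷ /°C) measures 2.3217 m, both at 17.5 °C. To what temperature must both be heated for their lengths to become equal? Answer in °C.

L₁(1 + α₁ΔT) = L₂(1 + α₂ΔT) ⇒ ΔT = (L₂ − L₁)/(α₁L₁ − α₂L₂)
L₂ − L₁ = 2.3217 − 2.3183 = 3.40×10⁻³ m
α₁L₁ − α₂L₂ = 8.21×10⁻⁶×2.3183 − 9.1×10⁻⁷×2.3217 = 1.6920496×10⁻⁵ m/K
ΔT = 3.40×10⁻³ / 1.6920496×10⁻⁵ = 200.940 K
T = 17.5 + 200.940 = 218.440 °C

T = 218.4 °C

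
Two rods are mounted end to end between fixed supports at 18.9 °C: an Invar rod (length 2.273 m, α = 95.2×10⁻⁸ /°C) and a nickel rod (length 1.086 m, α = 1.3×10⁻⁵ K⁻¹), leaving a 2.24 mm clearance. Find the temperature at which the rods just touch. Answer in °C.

T = 156 °C

α₁L₁ = 2.163896×10⁻⁶ m/K, α₂L₂ = 1.4118×10⁻⁵ m/K → total 1.6281896×10⁻⁵ m/K
ΔT = g/(α₁L₁+α₂L₂) = 2.24×10⁻³ / 1.6281896×10⁻⁵ = 137.58 K
T = 18.9 + 137.58 = 156.48 °C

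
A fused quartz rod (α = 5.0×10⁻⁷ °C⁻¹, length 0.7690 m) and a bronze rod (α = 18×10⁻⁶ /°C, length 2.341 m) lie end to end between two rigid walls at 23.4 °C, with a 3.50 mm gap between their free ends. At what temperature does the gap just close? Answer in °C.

Gap closes when ΔL₁ + ΔL₂ = 3.50 mm = 3.50×10⁻³ m
(α₁L₁ + α₂L₂)ΔT = g
α₁L₁ + α₂L₂ = 5.0×10⁻⁷×0.7690 + 18×10⁻⁶×2.341 = 4.25225×10⁻⁵ m/K
ΔT = 3.50×10⁻³ / 4.25225×10⁻⁵ = 82.31 K
T = 23.4 + 82.31 = 105.71 °C

T = 106 °C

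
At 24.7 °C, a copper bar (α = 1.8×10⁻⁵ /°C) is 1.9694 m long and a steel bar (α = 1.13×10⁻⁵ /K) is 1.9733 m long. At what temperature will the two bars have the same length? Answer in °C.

Equal length when α₁L₁ΔT − α₂L₂ΔT = L₂ − L₁ = 3.90×10⁻³ m
α₁L₁ = 3.54492×10⁻⁵, α₂L₂ = 2.229829×10⁻⁵ → Δ(αL) = 1.315091×10⁻⁵ m/K
ΔT = 3.90×10⁻³ / 1.315091×10⁻⁵ = 296.557 K, so T = 24.7 + 296.557 = 321.257 °C

T = 321.3 °C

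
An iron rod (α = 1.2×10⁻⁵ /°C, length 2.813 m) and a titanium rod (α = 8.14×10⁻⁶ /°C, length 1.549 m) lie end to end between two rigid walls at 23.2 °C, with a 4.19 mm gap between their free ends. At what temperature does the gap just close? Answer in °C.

α₁L₁ = 3.3756×10⁻⁵ m/K, α₂L₂ = 1.260886×10⁻⁵ m/K → total 4.636486×10⁻⁵ m/K
ΔT = g/(α₁L₁+α₂L₂) = 4.19×10⁻³ / 4.636486×10⁻⁵ = 90.37 K
T = 23.2 + 90.37 = 113.57 °C

T = 114 °C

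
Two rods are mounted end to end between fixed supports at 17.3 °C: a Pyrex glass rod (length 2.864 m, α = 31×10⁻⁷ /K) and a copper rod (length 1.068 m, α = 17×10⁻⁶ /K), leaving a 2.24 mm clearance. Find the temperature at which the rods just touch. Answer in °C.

Gap closes when ΔL₁ + ΔL₂ = 2.24 mm = 2.24×10⁻³ m
(α₁L₁ + α₂L₂)ΔT = g
α₁L₁ + α₂L₂ = 31×10⁻⁷×2.864 + 17×10⁻⁶×1.068 = 2.70344×10⁻⁵ m/K
ΔT = 2.24×10⁻³ / 2.70344×10⁻⁵ = 82.86 K
T = 17.3 + 82.86 = 100.16 °C

T = 100 °C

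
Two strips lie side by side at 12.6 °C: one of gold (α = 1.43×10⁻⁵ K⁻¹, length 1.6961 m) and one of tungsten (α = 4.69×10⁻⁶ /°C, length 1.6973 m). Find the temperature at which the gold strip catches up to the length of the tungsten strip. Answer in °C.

T = 86.25 °C

Equal length when α₁L₁ΔT − α₂L₂ΔT = L₂ − L₁ = 1.20×10⁻³ m
α₁L₁ = 2.425423×10⁻⁵, α₂L₂ = 7.960337×10⁻⁶ → Δ(αL) = 1.6293893×10⁻⁵ m/K
ΔT = 1.20×10⁻³ / 1.6293893×10⁻⁵ = 73.6472 K, so T = 12.6 + 73.6472 = 86.2472 °C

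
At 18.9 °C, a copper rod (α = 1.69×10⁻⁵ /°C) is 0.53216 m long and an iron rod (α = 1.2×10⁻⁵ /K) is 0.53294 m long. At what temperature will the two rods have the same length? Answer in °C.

L₁(1 + α₁ΔT) = L₂(1 + α₂ΔT) ⇒ ΔT = (L₂ − L₁)/(α₁L₁ − α₂L₂)
L₂ − L₁ = 0.53294 − 0.53216 = 7.80×10⁻⁴ m
α₁L₁ − α₂L₂ = 1.69×10⁻⁵×0.53216 − 1.2×10⁻⁵×0.53294 = 2.598224×10⁻⁶ m/K
ΔT = 7.80×10⁻⁴ / 2.598224×10⁻⁶ = 300.205 K
T = 18.9 + 300.205 = 319.105 °C

T = 319.1 °C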